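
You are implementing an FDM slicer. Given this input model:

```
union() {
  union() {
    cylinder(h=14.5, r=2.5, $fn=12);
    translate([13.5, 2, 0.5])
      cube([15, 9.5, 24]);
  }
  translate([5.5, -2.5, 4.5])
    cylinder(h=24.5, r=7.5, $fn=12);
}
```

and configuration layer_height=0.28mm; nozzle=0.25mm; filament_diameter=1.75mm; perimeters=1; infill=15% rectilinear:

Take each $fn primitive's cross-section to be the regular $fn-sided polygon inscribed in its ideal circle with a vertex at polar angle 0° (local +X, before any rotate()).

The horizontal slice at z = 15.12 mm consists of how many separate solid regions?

2

At z = 15.12 mm: the cylinder is not intersected at this z (z outside [0, 14.5]); the cube at (13.5, 2) is present — its section is the full 15×9.5 rectangle; Combining (union): only the 15×9.5 cube at (13.5, 2) is present, so the union is just that shape — 1 connected region; the cylinder at (5.5, -2.5): section is a regular 12-gon, circumradius r=7.5; Merging all regions: the 2 present regions are separate (no shared area or edge), so areas and boundary lengths simply add and each stays a separate island — 2 connected regions. The result has 2 disconnected regions.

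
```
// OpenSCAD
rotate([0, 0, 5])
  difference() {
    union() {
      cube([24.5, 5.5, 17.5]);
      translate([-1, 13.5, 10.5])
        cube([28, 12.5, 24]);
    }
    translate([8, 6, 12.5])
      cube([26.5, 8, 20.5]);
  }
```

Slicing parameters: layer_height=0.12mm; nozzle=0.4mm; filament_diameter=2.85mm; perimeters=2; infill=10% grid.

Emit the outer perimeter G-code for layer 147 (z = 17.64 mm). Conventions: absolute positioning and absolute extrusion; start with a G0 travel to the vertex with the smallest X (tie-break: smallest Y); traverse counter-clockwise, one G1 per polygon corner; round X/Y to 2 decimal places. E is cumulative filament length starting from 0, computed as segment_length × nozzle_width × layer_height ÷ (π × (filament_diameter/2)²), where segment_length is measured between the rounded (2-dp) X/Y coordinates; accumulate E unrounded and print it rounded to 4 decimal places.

At z = 17.64 mm: the cube does not reach this height (z outside [0, 17.5]); the cube at (-1, 13.5) is present — its section is the full 28×12.5 rectangle; Merging all regions: only the 28×12.5 cube at (-1, 13.5) is present, so the union is just that shape — 1 connected region; the cube at (8, 6) (footprint 26.5×8) is included at this height; After the difference (first − rest): starting from that combined region, the 26.5×8 cube at (8, 6) partially overlaps it — only the 9.50 mm² overlap (of its 212.00 mm²) is removed, clipping the outline — 1 connected region; (whole slice rotated 5° about Z — lengths, areas and connectivity unchanged). The outline is a single polygon with 6 vertices. Extrusion per mm of travel: 0.4 × 0.12 / (π × 1.425²) = 0.007524. Accumulating E over each segment gives final E = 0.6093.

G0 X-3.26 Y25.81 Z17.64
G1 X-2.17 Y13.36 E0.0940
G1 X6.79 Y14.15 E0.1617
G1 X6.75 Y14.64 E0.1654
G1 X25.68 Y16.30 E0.3084
G1 X24.63 Y28.25 E0.3987
G1 X-3.26 Y25.81 E0.6093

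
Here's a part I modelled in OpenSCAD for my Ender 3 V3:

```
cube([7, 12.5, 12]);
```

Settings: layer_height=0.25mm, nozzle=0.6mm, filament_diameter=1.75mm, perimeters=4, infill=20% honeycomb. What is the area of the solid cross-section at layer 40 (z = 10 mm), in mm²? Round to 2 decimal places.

At z = 10 mm: the cube is present — its section is the full 7×12.5 rectangle (area 87.50 mm²). Overall, the cross-section is a single solid region. Net area = 87.50 mm².

87.50 mm²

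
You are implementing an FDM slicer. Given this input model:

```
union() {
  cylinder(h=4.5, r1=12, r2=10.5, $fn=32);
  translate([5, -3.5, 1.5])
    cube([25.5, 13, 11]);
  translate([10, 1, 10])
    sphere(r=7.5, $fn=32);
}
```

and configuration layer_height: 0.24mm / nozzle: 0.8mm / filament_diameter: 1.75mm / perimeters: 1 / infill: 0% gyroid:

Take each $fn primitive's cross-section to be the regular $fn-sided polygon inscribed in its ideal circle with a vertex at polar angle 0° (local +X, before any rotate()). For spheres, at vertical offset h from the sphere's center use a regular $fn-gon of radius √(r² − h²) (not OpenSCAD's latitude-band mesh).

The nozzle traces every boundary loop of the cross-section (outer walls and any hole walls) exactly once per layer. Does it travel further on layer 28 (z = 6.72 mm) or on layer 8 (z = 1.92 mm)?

Layer 28 (z = 6.72): the cone does not reach this height (z outside [0, 4.5]); the 25.5×13 cube at (5, -3.5) contributes its full rectangle (perimeter 77.00 mm); the r=7.5 sphere at (10, 1) contributes a regular 32-gon of circumradius √(7.5²−3.28²) = 6.745 (perimeter = 2·32·6.745·sin(180°/32) = 42.31 mm); Merging all regions: the regions partially overlap (shared area 116.00 mm²), so the edge portions inside another operand are dropped and the merged outline is re-measured after clipping — boundary = 79.17 mm. So its perimeter = 79.17 mm. Layer 8 (z = 1.92): the cone: at t=0.427 of its height the radius interpolates to r₁+(r₂−r₁)t = 11.360, giving a regular 32-gon of that circumradius (perimeter = 2·32·11.360·sin(180°/32) = 71.26 mm); the cube at (5, -3.5) (footprint 25.5×13) is included at this height (perimeter 77.00 mm); the sphere at (10, 1) is not intersected at this z (|z−center|=8.080 > r=7.5); Taking the union: the regions partially overlap (shared area 67.08 mm²), so the edge portions inside another operand are dropped and the merged outline is re-measured after clipping — boundary = 113.48 mm. So its perimeter = 113.48 mm. Layer 8 is larger (113.48 vs 79.17 mm).

layer 8 (z = 1.92 mm)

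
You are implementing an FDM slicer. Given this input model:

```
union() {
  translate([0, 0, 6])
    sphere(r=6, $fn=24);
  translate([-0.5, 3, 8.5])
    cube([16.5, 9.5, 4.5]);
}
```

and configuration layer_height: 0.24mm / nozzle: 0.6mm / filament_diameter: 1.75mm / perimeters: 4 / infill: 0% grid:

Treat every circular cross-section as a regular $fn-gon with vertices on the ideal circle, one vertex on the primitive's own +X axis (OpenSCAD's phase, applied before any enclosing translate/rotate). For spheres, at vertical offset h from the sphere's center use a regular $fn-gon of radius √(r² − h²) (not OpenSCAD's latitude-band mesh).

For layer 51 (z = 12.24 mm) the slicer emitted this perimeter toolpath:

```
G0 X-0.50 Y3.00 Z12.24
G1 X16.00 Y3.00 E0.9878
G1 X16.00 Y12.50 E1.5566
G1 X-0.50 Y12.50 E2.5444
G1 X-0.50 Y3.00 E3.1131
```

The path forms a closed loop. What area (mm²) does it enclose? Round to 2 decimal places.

156.75 mm²

Apply the shoelace formula to the sequence of (X, Y) vertices; enclosed area = 156.75 mm².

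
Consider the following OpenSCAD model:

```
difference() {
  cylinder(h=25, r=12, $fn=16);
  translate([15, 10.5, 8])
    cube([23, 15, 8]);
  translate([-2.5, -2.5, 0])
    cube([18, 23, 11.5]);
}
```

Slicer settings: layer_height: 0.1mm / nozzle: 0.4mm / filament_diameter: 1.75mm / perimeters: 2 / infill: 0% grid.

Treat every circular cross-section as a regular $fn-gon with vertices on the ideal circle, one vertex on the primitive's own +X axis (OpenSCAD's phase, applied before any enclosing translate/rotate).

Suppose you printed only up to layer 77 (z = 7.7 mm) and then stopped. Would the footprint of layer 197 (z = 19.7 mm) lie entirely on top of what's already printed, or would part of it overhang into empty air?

part overhangs

Compare the two slices. At z = 7.7: the cylinder: section is a regular 16-gon, circumradius r=12 (area = (16/2)·12.000²·sin(360°/16) = 440.85 mm²); the cube at (15, 10.5) is not intersected at this z (z outside [8, 16]); the 18×23 cube at (-2.5, -2.5) contributes its full rectangle (area 414.00 mm²); After the difference (first − rest): starting from the r=12 cylinder (440.85 mm²), the 18×23 cube at (-2.5, -2.5) partially overlaps it — only the 175.22 mm² overlap (of its 414.00 mm²) is removed, clipping the outline — area = 265.63 mm². At z = 19.7: the r=12 cylinder gives a regular 16-gon of circumradius 12 (constant along its height) (area = (16/2)·12.000²·sin(360°/16) = 440.85 mm²); the cube at (15, 10.5) is absent (z outside [8, 16]); the cube at (-2.5, -2.5) does not reach this height (z outside [0, 11.5]); After the difference (first − rest): none of the subtracted shapes is present at this height, so the r=12 cylinder is unchanged — area = 440.85 mm². Checking containment: at z = 19.7 the cross-section extends beyond the z = 7.7 cross-section by about 175.22 mm².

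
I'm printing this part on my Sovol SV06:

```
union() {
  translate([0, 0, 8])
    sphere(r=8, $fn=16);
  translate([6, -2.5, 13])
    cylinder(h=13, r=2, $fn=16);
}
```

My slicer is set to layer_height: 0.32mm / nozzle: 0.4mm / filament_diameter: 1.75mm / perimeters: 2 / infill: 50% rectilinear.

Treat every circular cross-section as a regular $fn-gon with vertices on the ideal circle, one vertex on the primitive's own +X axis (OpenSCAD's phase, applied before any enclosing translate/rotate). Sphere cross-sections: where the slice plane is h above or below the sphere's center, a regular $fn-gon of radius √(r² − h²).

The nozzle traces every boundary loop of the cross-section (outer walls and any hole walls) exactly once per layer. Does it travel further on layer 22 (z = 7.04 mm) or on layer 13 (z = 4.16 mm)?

Layer 22 (z = 7.04): the sphere: section is a regular 16-gon, circumradius = √(r²−h²) = √(8²−0.96²) = 7.942 (perimeter = 2·16·7.942·sin(180°/16) = 49.58 mm); the cylinder at (6, -2.5) is absent (z outside [13, 26]); Combining (union): only the r=8 sphere is present, so the union is just that shape — boundary = 49.58 mm. So its perimeter = 49.58 mm. Layer 13 (z = 4.16): the r=8 sphere slices to a regular 16-gon of circumradius 7.018 (√(r²−h²) with h=3.84 from center) (perimeter = 2·16·7.018·sin(180°/16) = 43.81 mm); the cylinder at (6, -2.5) does not reach this height (z outside [13, 26]); Combining (union): only the r=8 sphere is present, so the union is just that shape — boundary = 43.81 mm. So its perimeter = 43.81 mm. Layer 22 is larger (49.58 vs 43.81 mm).

layer 22 (z = 7.04 mm)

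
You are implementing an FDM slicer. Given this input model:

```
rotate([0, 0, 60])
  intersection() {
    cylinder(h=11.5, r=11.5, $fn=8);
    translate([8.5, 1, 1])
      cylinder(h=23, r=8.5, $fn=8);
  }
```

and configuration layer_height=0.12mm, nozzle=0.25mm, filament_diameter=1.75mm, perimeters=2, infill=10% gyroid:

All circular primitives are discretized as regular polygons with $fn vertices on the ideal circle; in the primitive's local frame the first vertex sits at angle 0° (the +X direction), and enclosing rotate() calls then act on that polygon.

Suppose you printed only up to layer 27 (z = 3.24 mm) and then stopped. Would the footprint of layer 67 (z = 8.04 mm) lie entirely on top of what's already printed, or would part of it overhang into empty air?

Compare the two slices. At z = 3.24: the r=11.5 cylinder gives a regular 8-gon of circumradius 11.5 (constant along its height) (area = (8/2)·11.500²·sin(360°/8) = 374.06 mm²); the cylinder at (8.5, 1): section is a regular 8-gon, circumradius r=8.5 (area = (8/2)·8.500²·sin(360°/8) = 204.35 mm²); After intersecting: the r=8.5 cylinder at (8.5, 1) partially overlaps the r=11.5 cylinder; clipping to the common part keeps 122.36 mm² — area = 122.36 mm²; (whole slice rotated 60° about Z — lengths, areas and connectivity unchanged). At z = 8.04: the cylinder: section is a regular 8-gon, circumradius r=11.5 (area = (8/2)·11.500²·sin(360°/8) = 374.06 mm²); the cylinder at (8.5, 1): section is a regular 8-gon, circumradius r=8.5 (area = (8/2)·8.500²·sin(360°/8) = 204.35 mm²); Keeping only the common overlap: the r=8.5 cylinder at (8.5, 1) partially overlaps the r=11.5 cylinder; clipping to the common part keeps 122.36 mm² — area = 122.36 mm²; (whole slice rotated 60° about Z — lengths, areas and connectivity unchanged). Checking containment: the cross-section at z = 8.04 is a subset of the cross-section at z = 3.24.

entirely on top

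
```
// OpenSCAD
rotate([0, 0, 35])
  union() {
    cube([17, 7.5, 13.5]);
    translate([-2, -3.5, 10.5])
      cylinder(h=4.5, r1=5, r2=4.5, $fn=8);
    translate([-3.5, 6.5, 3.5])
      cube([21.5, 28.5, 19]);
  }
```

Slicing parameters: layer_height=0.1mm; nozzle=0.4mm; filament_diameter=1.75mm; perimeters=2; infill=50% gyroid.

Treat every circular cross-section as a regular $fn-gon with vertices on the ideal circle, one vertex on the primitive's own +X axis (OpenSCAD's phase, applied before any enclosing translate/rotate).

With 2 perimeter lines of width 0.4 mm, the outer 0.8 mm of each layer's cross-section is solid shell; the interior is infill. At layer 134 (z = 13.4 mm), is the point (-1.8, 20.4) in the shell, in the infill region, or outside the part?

At z = 13.4 mm: the 17×7.5 cube contributes its full rectangle; the cone at (-2, -3.5) (r1=5→r2=4.5) has section circumradius 4.678 here — a regular 8-gon; the cube at (-3.5, 6.5) (footprint 21.5×28.5) is included at this height; Taking the union: the regions partially overlap (shared area 17.15 mm²), so overlapping operands fuse into one piece — 1 connected region; (whole slice rotated 35° about Z — lengths, areas and connectivity unchanged). Overall, the cross-section is a single solid region. Undo the 35° rotation: the query point maps to (10.226, 17.743) in the un-rotated model frame. The nearest boundary edge runs (18.00, 35.00)→(18.00, 6.50); distance from the point to it = 7.77 mm. The point is inside the cross-section and 7.77 mm from the nearest boundary — more than the 0.8 mm shell width (2 × 0.4), so it's in the infill interior.

infill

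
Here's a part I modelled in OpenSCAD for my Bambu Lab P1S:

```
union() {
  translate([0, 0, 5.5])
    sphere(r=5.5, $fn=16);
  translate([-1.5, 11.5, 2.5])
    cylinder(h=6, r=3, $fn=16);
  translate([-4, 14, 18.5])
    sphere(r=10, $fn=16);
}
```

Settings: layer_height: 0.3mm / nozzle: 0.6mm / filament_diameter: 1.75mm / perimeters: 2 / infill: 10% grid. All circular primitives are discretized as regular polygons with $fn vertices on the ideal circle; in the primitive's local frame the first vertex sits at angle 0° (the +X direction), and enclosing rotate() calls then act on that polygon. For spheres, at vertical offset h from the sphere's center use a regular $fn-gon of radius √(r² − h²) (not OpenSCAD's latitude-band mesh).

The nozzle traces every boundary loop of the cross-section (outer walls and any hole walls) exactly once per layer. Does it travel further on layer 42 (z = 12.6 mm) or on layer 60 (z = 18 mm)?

Layer 42 (z = 12.6): the sphere does not reach this height (|z−center|=7.100 > r=5.5); the cylinder at (-1.5, 11.5) is not intersected at this z (z outside [2.5, 8.5]); the r=10 sphere at (-4, 14) contributes a regular 16-gon of circumradius √(10²−5.9²) = 8.074 (perimeter = 2·16·8.074·sin(180°/16) = 50.41 mm); Combining (union): only the r=10 sphere at (-4, 14) is present, so the union is just that shape — boundary = 50.41 mm. So its perimeter = 50.41 mm. Layer 60 (z = 18): the sphere does not reach this height (|z−center|=12.500 > r=5.5); the cylinder at (-1.5, 11.5) is not intersected at this z (z outside [2.5, 8.5]); the r=10 sphere at (-4, 14) contributes a regular 16-gon of circumradius √(10²−0.5²) = 9.987 (perimeter = 2·16·9.987·sin(180°/16) = 62.35 mm); Merging all regions: only the r=10 sphere at (-4, 14) is present, so the union is just that shape — boundary = 62.35 mm. So its perimeter = 62.35 mm. Layer 60 is larger (62.35 vs 50.41 mm).

layer 60 (z = 18 mm)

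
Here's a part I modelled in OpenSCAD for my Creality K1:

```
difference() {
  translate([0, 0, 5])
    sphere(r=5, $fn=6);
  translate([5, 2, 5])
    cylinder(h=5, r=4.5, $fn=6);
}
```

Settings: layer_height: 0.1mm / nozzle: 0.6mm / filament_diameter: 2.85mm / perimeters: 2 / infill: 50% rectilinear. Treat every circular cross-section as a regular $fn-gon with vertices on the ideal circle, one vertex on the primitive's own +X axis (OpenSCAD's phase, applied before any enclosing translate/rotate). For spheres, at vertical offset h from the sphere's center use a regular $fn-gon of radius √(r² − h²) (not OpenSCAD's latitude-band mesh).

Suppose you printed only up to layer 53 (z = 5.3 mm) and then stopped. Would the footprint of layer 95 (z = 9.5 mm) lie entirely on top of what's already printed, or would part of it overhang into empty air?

Compare the two slices. At z = 5.3: the sphere: section is a regular 6-gon, circumradius = √(r²−h²) = √(5²−0.3²) = 4.991 (area = (6/2)·4.991²·sin(360°/6) = 64.72 mm²); the r=4.5 cylinder at (5, 2) contributes a regular 6-gon of circumradius 4.5 (area = (6/2)·4.500²·sin(360°/6) = 52.61 mm²); Subtracting the remaining from the first: starting from the r=5 sphere (64.72 mm²), the r=4.5 cylinder at (5, 2) partially overlaps it — only the 15.56 mm² overlap (of its 52.61 mm²) is removed, clipping the outline — area = 49.16 mm². At z = 9.5: the r=5 sphere contributes a regular 6-gon of circumradius √(5²−4.5²) = 2.179 (area = (6/2)·2.179²·sin(360°/6) = 12.34 mm²); the r=4.5 cylinder at (5, 2) contributes a regular 6-gon of circumradius 4.5 (area = (6/2)·4.500²·sin(360°/6) = 52.61 mm²); Taking the first minus the rest: starting from the r=5 sphere (12.34 mm²), the r=4.5 cylinder at (5, 2) partially overlaps it — only the 1.11 mm² overlap (of its 52.61 mm²) is removed, clipping the outline — area = 11.23 mm². Checking containment: the cross-section at z = 9.5 is a subset of the cross-section at z = 5.3.

entirely on top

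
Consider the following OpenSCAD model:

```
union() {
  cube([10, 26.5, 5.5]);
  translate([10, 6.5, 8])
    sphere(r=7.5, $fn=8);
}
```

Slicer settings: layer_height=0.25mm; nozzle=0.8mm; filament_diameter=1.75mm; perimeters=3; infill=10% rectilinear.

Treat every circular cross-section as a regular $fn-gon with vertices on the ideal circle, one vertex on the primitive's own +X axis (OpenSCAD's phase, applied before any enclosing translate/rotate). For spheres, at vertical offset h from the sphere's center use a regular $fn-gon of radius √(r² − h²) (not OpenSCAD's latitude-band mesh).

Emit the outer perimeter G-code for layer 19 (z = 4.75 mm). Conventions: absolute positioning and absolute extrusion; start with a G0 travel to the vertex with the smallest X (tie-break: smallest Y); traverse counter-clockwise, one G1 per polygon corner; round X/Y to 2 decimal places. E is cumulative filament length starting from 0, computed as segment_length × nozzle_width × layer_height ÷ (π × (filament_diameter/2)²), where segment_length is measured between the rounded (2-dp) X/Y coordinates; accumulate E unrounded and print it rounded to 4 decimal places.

G0 X0.00 Y0.00 Z4.75
G1 X9.37 Y0.00 E0.7791
G1 X10.00 Y-0.26 E0.8358
G1 X14.78 Y1.72 E1.2660
G1 X16.76 Y6.50 E1.6962
G1 X14.78 Y11.28 E2.1264
G1 X10.00 Y13.26 E2.5566
G1 X10.00 Y26.50 E3.6575
G1 X0.00 Y26.50 E4.4890
G1 X0.00 Y0.00 E6.6925

At z = 4.75 mm: the 10×26.5 cube contributes its full rectangle; the r=7.5 sphere at (10, 6.5) contributes a regular 8-gon of circumradius √(7.5²−3.25²) = 6.759; Taking the union: the regions partially overlap (shared area 64.53 mm²), so overlapping operands fuse into one piece — 1 connected region. The outline is a single polygon with 9 vertices. Extrusion per mm of travel: 0.8 × 0.25 / (π × 0.875²) = 0.083150. Accumulating E over each segment gives final E = 6.6925.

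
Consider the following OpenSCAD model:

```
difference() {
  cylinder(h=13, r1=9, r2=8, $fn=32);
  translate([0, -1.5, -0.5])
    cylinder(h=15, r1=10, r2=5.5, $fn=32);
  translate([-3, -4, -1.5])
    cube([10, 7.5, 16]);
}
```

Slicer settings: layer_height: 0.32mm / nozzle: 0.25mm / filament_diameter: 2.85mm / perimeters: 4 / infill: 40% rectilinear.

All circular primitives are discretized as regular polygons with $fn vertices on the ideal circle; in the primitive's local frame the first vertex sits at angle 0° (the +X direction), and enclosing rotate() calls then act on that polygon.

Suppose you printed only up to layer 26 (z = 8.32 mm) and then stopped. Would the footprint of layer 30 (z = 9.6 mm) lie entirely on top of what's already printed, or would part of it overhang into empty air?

part overhangs

Compare the two slices. At z = 8.32: the cone contributes a regular 32-gon of circumradius 8.360 (interpolated between r1=9 and r2=8 at t=0.640) (area = (32/2)·8.360²·sin(360°/32) = 218.16 mm²); the cone at (0, -1.5) contributes a regular 32-gon of circumradius 7.354 (interpolated between r1=10 and r2=5.5 at t=0.588) (area = (32/2)·7.354²·sin(360°/32) = 168.81 mm²); the 10×7.5 cube at (-3, -4) contributes its full rectangle (area 75.00 mm²); Subtracting the remaining from the first: starting from the cone (218.16 mm²), the cone at (0, -1.5) partially overlaps it — only the 164.52 mm² overlap (of its 168.81 mm²) is removed, clipping the outline; the 10×7.5 cube at (-3, -4) partially overlaps it — only the 1.94 mm² overlap (of its 75.00 mm²) is removed, clipping the outline — area = 51.70 mm². At z = 9.6: the cone contributes a regular 32-gon of circumradius 8.262 (interpolated between r1=9 and r2=8 at t=0.738) (area = (32/2)·8.262²·sin(360°/32) = 213.05 mm²); the cone at (0, -1.5) (r1=10→r2=5.5) has section circumradius 6.970 here — a regular 32-gon (area = (32/2)·6.970²·sin(360°/32) = 151.64 mm²); the 10×7.5 cube at (-3, -4) contributes its full rectangle (area 75.00 mm²); Subtracting the remaining from the first: starting from the cone (213.05 mm²), the cone at (0, -1.5) partially overlaps it — only the 150.49 mm² overlap (of its 151.64 mm²) is removed, clipping the outline; the 10×7.5 cube at (-3, -4) partially overlaps it — only the 4.07 mm² overlap (of its 75.00 mm²) is removed, clipping the outline — area = 58.49 mm². Checking containment: at z = 9.6 the cross-section extends beyond the z = 8.32 cross-section by about 10.59 mm².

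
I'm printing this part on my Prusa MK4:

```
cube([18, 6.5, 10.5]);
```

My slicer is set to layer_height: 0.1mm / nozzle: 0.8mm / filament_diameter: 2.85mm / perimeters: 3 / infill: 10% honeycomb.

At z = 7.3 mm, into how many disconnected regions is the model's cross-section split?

At z = 7.3 mm: the cube is present — its section is the full 18×6.5 rectangle. The result has 1 disconnected region.

1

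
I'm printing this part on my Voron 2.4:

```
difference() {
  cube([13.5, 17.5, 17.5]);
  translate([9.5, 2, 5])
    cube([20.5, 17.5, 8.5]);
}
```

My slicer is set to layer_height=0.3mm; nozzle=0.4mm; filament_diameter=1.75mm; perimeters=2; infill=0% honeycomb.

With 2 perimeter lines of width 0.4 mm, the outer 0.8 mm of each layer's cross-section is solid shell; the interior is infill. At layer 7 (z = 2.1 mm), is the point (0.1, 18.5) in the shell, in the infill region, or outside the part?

outside

At z = 2.1 mm: the cube (footprint 13.5×17.5) is included at this height; the cube at (9.5, 2) is absent (z outside [5, 13.5]); Subtracting the remaining from the first: none of the subtracted shapes is present at this height, so the 13.5×17.5 cube is unchanged — 1 connected region. Overall, the cross-section is a single solid region. The nearest boundary edge runs (13.50, 17.50)→(0.00, 17.50); distance from the point to it = 1.00 mm. The point is not inside any of the regions above, so it lies outside the cross-section (1.00 mm from the nearest boundary).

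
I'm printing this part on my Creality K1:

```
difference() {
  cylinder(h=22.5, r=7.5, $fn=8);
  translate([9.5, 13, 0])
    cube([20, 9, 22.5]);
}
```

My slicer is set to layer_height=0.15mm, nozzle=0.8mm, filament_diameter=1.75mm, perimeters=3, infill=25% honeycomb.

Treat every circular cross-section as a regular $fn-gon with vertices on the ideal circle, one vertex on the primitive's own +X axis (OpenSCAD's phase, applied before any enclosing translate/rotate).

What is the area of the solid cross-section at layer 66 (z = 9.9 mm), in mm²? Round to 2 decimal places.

At z = 9.9 mm: the cylinder: section is a regular 8-gon, circumradius r=7.5 (area = (8/2)·7.500²·sin(360°/8) = 159.10 mm²); the 20×9 cube at (9.5, 13) contributes its full rectangle (area 180.00 mm²); Taking the first minus the rest: starting from the r=7.5 cylinder (159.10 mm²), the 20×9 cube at (9.5, 13) misses the remaining region (no effect) — area = 159.10 mm². Overall, the cross-section is a single solid region. Net area = 159.10 mm².

159.10 mm²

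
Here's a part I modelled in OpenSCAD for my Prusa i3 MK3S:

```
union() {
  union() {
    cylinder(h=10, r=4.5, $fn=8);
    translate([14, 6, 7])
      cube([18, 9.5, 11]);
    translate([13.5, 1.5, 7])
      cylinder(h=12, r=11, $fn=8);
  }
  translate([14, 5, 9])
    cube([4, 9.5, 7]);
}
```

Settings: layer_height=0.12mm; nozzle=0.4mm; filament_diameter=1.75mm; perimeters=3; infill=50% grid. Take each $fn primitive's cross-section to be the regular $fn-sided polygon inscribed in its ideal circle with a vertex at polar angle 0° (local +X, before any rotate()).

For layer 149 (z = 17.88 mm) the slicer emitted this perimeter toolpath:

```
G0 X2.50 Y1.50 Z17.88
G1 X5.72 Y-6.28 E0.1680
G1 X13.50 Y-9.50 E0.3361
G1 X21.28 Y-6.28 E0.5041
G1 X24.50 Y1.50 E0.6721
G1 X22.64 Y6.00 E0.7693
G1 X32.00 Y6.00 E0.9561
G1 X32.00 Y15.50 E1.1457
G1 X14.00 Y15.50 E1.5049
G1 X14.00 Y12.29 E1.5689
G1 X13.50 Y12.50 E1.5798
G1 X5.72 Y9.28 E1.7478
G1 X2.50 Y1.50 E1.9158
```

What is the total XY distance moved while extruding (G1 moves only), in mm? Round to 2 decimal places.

96.00 mm

Sum the Euclidean lengths of each G1 segment: total = 96.00 mm.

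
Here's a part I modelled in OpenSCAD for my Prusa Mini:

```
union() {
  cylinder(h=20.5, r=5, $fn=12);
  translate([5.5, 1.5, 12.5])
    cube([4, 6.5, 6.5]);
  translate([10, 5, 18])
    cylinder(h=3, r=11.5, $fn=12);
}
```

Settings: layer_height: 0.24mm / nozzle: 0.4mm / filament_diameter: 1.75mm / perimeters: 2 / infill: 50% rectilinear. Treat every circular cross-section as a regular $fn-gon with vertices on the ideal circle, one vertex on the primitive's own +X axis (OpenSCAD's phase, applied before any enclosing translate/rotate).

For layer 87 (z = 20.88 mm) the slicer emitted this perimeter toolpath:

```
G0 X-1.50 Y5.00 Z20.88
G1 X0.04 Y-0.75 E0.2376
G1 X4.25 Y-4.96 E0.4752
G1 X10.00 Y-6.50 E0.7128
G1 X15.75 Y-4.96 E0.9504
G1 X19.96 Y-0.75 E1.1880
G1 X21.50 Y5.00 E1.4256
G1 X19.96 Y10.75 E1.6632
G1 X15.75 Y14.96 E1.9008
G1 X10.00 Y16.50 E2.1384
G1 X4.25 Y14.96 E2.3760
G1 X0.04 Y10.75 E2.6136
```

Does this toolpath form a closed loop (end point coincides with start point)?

no

Start point (G0): (-1.50, 5.00). End point (last G1): the path does not return to the start — open.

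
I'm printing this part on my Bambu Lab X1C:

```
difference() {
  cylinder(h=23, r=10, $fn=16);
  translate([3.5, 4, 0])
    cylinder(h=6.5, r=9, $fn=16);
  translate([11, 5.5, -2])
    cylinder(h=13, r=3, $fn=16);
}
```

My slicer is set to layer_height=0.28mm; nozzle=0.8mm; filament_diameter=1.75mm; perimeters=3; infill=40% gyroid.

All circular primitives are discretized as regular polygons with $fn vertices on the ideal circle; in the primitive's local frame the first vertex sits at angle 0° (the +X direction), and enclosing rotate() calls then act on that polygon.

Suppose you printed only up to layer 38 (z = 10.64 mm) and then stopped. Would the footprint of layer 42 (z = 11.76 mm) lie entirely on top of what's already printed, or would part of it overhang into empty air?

part overhangs

Compare the two slices. At z = 10.64: the cylinder: section is a regular 16-gon, circumradius r=10 (area = (16/2)·10.000²·sin(360°/16) = 306.15 mm²); the cylinder at (3.5, 4) does not reach this height (z outside [0, 6.5]); the cylinder at (11, 5.5): section is a regular 16-gon, circumradius r=3 (area = (16/2)·3.000²·sin(360°/16) = 27.55 mm²); Taking the first minus the rest: starting from the r=10 cylinder (306.15 mm²), the r=3 cylinder at (11, 5.5) partially overlaps it — only the 1.13 mm² overlap (of its 27.55 mm²) is removed, clipping the outline — area = 305.02 mm². At z = 11.76: the r=10 cylinder gives a regular 16-gon of circumradius 10 (constant along its height) (area = (16/2)·10.000²·sin(360°/16) = 306.15 mm²); the cylinder at (3.5, 4) does not reach this height (z outside [0, 6.5]); the cylinder at (11, 5.5) does not reach this height (z outside [-2, 11]); Subtracting the remaining from the first: none of the subtracted shapes is present at this height, so the r=10 cylinder is unchanged — area = 306.15 mm². Checking containment: at z = 11.76 the cross-section extends beyond the z = 10.64 cross-section by about 1.13 mm².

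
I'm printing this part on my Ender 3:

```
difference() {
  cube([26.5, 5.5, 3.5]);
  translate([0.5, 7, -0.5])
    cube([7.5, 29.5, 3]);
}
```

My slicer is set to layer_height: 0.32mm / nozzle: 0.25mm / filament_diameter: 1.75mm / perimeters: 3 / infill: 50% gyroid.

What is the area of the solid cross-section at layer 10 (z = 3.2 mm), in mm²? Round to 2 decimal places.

At z = 3.2 mm: the cube is present — its section is the full 26.5×5.5 rectangle (area 145.75 mm²); the cube at (0.5, 7) is not intersected at this z (z outside [-0.5, 2.5]); Taking the first minus the rest: none of the subtracted shapes is present at this height, so the 26.5×5.5 cube is unchanged — area = 145.75 mm². Overall, the cross-section is a single solid region. Net area = 145.75 mm².

145.75 mm²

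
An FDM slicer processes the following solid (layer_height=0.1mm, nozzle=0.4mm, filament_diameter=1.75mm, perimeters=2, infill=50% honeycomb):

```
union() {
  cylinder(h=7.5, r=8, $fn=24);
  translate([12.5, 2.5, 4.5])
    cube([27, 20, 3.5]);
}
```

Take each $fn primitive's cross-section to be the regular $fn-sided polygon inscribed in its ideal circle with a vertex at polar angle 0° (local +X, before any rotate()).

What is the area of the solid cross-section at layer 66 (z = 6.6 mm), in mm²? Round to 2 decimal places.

At z = 6.6 mm: the r=8 cylinder contributes a regular 24-gon of circumradius 8 (area = (24/2)·8.000²·sin(360°/24) = 198.77 mm²); the cube at (12.5, 2.5) (footprint 27×20) is included at this height (area 540.00 mm²); Taking the union: the 2 present regions are separate (no shared area or edge), so areas and boundary lengths simply add and each stays a separate island — area = 738.77 mm². Overall, the cross-section has 2 separate islands. Net area = 738.77 mm².

738.77 mm²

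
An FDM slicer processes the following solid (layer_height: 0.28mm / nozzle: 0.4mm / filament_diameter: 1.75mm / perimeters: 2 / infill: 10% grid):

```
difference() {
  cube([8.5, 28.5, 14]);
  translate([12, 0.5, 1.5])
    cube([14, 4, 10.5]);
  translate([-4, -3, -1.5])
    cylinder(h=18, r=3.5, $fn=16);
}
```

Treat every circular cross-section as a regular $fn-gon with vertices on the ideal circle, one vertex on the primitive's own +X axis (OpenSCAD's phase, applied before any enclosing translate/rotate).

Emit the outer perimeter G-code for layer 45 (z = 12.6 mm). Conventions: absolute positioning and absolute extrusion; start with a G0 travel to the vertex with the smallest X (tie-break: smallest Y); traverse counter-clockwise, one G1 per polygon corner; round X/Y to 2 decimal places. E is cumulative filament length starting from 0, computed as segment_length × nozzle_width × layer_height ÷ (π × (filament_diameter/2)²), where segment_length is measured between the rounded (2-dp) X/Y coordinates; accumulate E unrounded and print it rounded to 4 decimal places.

At z = 12.6 mm: the 8.5×28.5 cube contributes its full rectangle; the cube at (12, 0.5) does not reach this height (z outside [1.5, 12]); the cylinder at (-4, -3): section is a regular 16-gon, circumradius r=3.5; After the difference (first − rest): starting from the 8.5×28.5 cube, the r=3.5 cylinder at (-4, -3) misses the remaining region (no effect) — 1 connected region. The outline is a single polygon with 4 vertices. Extrusion per mm of travel: 0.4 × 0.28 / (π × 0.875²) = 0.046564. Accumulating E over each segment gives final E = 3.4457.

G0 X0.00 Y0.00 Z12.60
G1 X8.50 Y0.00 E0.3958
G1 X8.50 Y28.50 E1.7229
G1 X0.00 Y28.50 E2.1187
G1 X0.00 Y0.00 E3.4457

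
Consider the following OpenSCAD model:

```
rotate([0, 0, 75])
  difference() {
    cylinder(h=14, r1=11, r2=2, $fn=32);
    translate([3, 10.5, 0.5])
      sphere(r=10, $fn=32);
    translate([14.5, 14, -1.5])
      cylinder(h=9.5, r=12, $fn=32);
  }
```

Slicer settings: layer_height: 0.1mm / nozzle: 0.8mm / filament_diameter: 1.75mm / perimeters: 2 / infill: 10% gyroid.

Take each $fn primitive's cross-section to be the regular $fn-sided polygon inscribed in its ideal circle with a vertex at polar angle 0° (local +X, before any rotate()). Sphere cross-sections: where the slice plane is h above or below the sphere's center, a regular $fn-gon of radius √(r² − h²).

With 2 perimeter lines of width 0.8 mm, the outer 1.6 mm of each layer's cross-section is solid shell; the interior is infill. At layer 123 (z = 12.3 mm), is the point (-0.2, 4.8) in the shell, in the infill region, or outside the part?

At z = 12.3 mm: the cone contributes a regular 32-gon of circumradius 3.093 (interpolated between r1=11 and r2=2 at t=0.879); the sphere at (3, 10.5) does not reach this height (|z−center|=11.800 > r=10); the cylinder at (14.5, 14) is absent (z outside [-1.5, 8]); Taking the first minus the rest: none of the subtracted shapes is present at this height, so the cone is unchanged — 1 connected region; (whole slice rotated 75° about Z — lengths, areas and connectivity unchanged). Overall, the cross-section is a single solid region. Undo the 75° rotation: the query point maps to (4.585, 1.436) in the un-rotated model frame. The nearest boundary edge runs (3.03, 0.60)→(2.86, 1.18); distance from the point to it = 1.73 mm. The point is not inside any of the regions above, so it lies outside the cross-section (1.73 mm from the nearest boundary).

outside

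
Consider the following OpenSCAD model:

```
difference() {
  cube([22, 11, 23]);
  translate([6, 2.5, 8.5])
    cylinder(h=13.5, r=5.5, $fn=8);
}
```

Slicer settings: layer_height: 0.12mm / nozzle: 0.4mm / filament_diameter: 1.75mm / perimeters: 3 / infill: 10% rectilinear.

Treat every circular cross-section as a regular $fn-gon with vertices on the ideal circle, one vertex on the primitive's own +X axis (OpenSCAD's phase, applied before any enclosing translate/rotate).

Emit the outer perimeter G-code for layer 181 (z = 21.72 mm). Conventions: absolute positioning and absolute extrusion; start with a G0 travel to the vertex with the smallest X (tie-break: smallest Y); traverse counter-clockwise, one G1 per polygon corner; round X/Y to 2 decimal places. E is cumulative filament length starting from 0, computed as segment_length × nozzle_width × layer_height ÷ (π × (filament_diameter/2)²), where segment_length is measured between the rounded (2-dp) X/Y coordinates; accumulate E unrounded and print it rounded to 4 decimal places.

At z = 21.72 mm: the cube is present — its section is the full 22×11 rectangle; the cylinder at (6, 2.5): section is a regular 8-gon, circumradius r=5.5; Taking the first minus the rest: starting from the 22×11 cube, the r=5.5 cylinder at (6, 2.5) partially overlaps it — only the 67.69 mm² overlap (of its 85.56 mm²) is removed, clipping the outline — 1 connected region. The outline is a single polygon with 11 vertices. Extrusion per mm of travel: 0.4 × 0.12 / (π × 0.875²) = 0.019956. Accumulating E over each segment gives final E = 1.5832.

G0 X0.00 Y0.00 Z21.72
G1 X1.54 Y0.00 E0.0307
G1 X0.50 Y2.50 E0.0848
G1 X2.11 Y6.39 E0.1688
G1 X6.00 Y8.00 E0.2528
G1 X9.89 Y6.39 E0.3368
G1 X11.50 Y2.50 E0.4208
G1 X10.46 Y0.00 E0.4749
G1 X22.00 Y0.00 E0.7052
G1 X22.00 Y11.00 E0.9247
G1 X0.00 Y11.00 E1.3637
G1 X0.00 Y0.00 E1.5832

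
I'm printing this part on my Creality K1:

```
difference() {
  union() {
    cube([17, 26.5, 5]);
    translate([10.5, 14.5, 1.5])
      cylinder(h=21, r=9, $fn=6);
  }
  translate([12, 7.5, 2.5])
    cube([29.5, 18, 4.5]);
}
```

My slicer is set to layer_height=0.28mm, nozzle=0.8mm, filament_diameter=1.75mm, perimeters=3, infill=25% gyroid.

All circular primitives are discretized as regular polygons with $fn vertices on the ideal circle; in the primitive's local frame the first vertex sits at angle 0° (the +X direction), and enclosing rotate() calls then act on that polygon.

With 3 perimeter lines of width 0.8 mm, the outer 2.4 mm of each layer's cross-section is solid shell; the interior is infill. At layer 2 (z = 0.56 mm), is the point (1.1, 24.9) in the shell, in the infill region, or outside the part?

At z = 0.56 mm: the cube is present — its section is the full 17×26.5 rectangle; the cylinder at (10.5, 14.5) is absent (z outside [1.5, 22.5]); Combining (union): only the 17×26.5 cube is present, so the union is just that shape — 1 connected region; the cube at (12, 7.5) does not reach this height (z outside [2.5, 7]); Taking the first minus the rest: none of the subtracted shapes is present at this height, so that combined region is unchanged — 1 connected region. Overall, the cross-section is a single solid region. The nearest boundary edge runs (0.00, 26.50)→(0.00, 0.00); distance from the point to it = 1.10 mm. The point is inside the cross-section, 1.10 mm from the nearest boundary — within the 2.4 mm shell band (3 × 0.8).

shell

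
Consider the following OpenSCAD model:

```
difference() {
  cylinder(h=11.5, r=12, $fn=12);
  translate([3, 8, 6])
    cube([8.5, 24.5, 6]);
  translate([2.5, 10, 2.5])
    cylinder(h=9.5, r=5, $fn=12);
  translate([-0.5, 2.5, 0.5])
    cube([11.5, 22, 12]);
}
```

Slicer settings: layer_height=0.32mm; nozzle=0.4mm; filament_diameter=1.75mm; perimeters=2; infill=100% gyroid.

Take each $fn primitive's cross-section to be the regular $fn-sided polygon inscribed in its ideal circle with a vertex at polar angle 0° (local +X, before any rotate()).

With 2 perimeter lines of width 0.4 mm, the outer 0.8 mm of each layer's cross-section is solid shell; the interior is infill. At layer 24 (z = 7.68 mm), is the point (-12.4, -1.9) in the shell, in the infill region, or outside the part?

At z = 7.68 mm: the r=12 cylinder gives a regular 12-gon of circumradius 12 (constant along its height); the cube at (3, 8) is present — its section is the full 8.5×24.5 rectangle; the r=5 cylinder at (2.5, 10) contributes a regular 12-gon of circumradius 5; the 11.5×22 cube at (-0.5, 2.5) contributes its full rectangle; Subtracting the remaining from the first: starting from the r=12 cylinder, the 8.5×24.5 cube at (3, 8) partially overlaps it — only the 11.24 mm² overlap (of its 208.25 mm²) is removed, clipping the outline; the r=5 cylinder at (2.5, 10) partially overlaps it — only the 37.74 mm² overlap (of its 75.00 mm²) is removed, clipping the outline; the 11.5×22 cube at (-0.5, 2.5) partially overlaps it — only the 42.36 mm² overlap (of its 253.00 mm²) is removed, clipping the outline — 1 connected region. Overall, the cross-section is a single solid region. The nearest boundary edge runs (-10.39, -6.00)→(-12.00, 0.00); distance from the point to it = 0.88 mm. The point is not inside any of the regions above, so it lies outside the cross-section (0.88 mm from the nearest boundary).

outside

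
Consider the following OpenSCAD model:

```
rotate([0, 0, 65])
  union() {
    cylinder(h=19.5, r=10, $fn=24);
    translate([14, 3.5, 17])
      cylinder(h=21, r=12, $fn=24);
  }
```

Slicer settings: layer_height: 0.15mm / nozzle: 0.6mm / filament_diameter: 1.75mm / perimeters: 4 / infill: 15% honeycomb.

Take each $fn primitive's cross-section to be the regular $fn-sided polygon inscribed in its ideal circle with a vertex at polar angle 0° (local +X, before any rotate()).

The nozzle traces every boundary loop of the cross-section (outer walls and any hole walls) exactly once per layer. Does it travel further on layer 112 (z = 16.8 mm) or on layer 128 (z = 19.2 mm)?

layer 128 (z = 19.2 mm)

Layer 112 (z = 16.8): the cylinder: section is a regular 24-gon, circumradius r=10 (perimeter = 2·24·10.000·sin(180°/24) = 62.65 mm); the cylinder at (14, 3.5) is not intersected at this z (z outside [17, 38]); Combining (union): only the r=10 cylinder is present, so the union is just that shape — boundary = 62.65 mm; (whole slice rotated 65° about Z — lengths, areas and connectivity unchanged). So its perimeter = 62.65 mm. Layer 128 (z = 19.2): the cylinder: section is a regular 24-gon, circumradius r=10 (perimeter = 2·24·10.000·sin(180°/24) = 62.65 mm); the r=12 cylinder at (14, 3.5) contributes a regular 24-gon of circumradius 12 (perimeter = 2·24·12.000·sin(180°/24) = 75.18 mm); Taking the union: the regions partially overlap (shared area 84.20 mm²), so the edge portions inside another operand are dropped and the merged outline is re-measured after clipping — boundary = 100.74 mm; (whole slice rotated 65° about Z — lengths, areas and connectivity unchanged). So its perimeter = 100.74 mm. Layer 128 is larger (100.74 vs 62.65 mm).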